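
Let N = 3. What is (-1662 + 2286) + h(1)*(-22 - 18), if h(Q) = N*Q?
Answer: 504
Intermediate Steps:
h(Q) = 3*Q
(-1662 + 2286) + h(1)*(-22 - 18) = (-1662 + 2286) + (3*1)*(-22 - 18) = 624 + 3*(-40) = 624 - 120 = 504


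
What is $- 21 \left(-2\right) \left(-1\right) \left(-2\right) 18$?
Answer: $1512$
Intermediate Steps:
$- 21 \left(-2\right) \left(-1\right) \left(-2\right) 18 = - 21 \cdot 2 \left(-2\right) 18 = \left(-21\right) \left(-4\right) 18 = 84 \cdot 18 = 1512$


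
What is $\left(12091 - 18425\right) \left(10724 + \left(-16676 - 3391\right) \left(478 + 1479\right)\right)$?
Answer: $248675341930$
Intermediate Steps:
$\left(12091 - 18425\right) \left(10724 + \left(-16676 - 3391\right) \left(478 + 1479\right)\right) = - 6334 \left(10724 - 39271119\right) = \left(-6334\right) \left(-39260395\right) = 248675341930$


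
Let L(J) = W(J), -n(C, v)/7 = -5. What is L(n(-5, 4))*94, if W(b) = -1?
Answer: -94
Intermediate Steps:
n(C, v) = 35 (n(C, v) = -7*(-5) = 35)
L(J) = -1
L(n(-5, 4))*94 = -1*94 = -94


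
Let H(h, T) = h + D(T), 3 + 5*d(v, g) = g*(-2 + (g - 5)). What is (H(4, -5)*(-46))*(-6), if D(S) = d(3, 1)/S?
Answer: 30084/25 ≈ 1203.4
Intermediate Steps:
d(v, g) = -⅗ + g*(-7 + g)/5 (d(v, g) = -⅗ + (g*(-2 + (g - 5)))/5 = -⅗ + (g*(-2 + (-5 + g)))/5 = -⅗ + (g*(-7 + g))/5 = -⅗ + g*(-7 + g)/5)
D(S) = -9/(5*S) (D(S) = (-⅗ - 7/5*1 + (⅕)*1²)/S = (-⅗ - 7/5 + (⅕)*1)/S = (-⅗ - 7/5 + ⅕)/S = -9/(5*S))
H(h, T) = h - 9/(5*T)
(H(4, -5)*(-46))*(-6) = ((4 - 9/5/(-5))*(-46))*(-6) = ((4 - 9/5*(-⅕))*(-46))*(-6) = ((4 + 9/25)*(-46))*(-6) = ((109/25)*(-46))*(-6) = -5014/25*(-6) = 30084/25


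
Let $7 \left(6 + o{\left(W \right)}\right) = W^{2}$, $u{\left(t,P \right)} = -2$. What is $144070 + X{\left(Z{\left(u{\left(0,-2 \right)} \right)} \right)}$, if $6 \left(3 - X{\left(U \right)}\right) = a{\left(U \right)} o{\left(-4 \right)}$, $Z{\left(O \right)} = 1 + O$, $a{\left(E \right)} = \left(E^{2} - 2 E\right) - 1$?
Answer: $\frac{3025559}{21} \approx 1.4407 \cdot 10^{5}$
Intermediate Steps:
$a{\left(E \right)} = -1 + E^{2} - 2 E$
$o{\left(W \right)} = -6 + \frac{W^{2}}{7}$
$X{\left(U \right)} = \frac{50}{21} - \frac{26 U}{21} + \frac{13 U^{2}}{21}$ ($X{\left(U \right)} = 3 - \frac{\left(-1 + U^{2} - 2 U\right) \left(-6 + \frac{\left(-4\right)^{2}}{7}\right)}{6} = 3 - \frac{\left(-1 + U^{2} - 2 U\right) \left(-6 + \frac{1}{7} \cdot 16\right)}{6} = 3 - \frac{\left(-1 + U^{2} - 2 U\right) \left(-6 + \frac{16}{7}\right)}{6} = 3 - \frac{\left(-1 + U^{2} - 2 U\right) \left(- \frac{26}{7}\right)}{6} = 3 - \frac{\frac{26}{7} - \frac{26 U^{2}}{7} + \frac{52 U}{7}}{6} = 3 - \left(\frac{13}{21} - \frac{13 U^{2}}{21} + \frac{26 U}{21}\right) = \frac{50}{21} - \frac{26 U}{21} + \frac{13 U^{2}}{21}$)
$144070 + X{\left(Z{\left(u{\left(0,-2 \right)} \right)} \right)} = 144070 + \left(\frac{50}{21} - \frac{26 \left(1 - 2\right)}{21} + \frac{13 \left(1 - 2\right)^{2}}{21}\right) = 144070 + \left(\frac{50}{21} - - \frac{26}{21} + \frac{13 \left(-1\right)^{2}}{21}\right) = 144070 + \left(\frac{50}{21} + \frac{26}{21} + \frac{13}{21} \cdot 1\right) = 144070 + \left(\frac{50}{21} + \frac{26}{21} + \frac{13}{21}\right) = 144070 + \frac{89}{21} = \frac{3025559}{21}$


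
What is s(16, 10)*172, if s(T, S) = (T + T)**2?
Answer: 176128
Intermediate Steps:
s(T, S) = 4*T**2 (s(T, S) = (2*T)**2 = 4*T**2)
s(16, 10)*172 = (4*16**2)*172 = (4*256)*172 = 1024*172 = 176128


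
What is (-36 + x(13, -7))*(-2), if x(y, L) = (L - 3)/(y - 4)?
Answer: 668/9 ≈ 74.222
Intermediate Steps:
x(y, L) = (-3 + L)/(-4 + y)
(-36 + x(13, -7))*(-2) = (-36 + (-3 - 7)/(-4 + 13))*(-2) = (-36 - 10/9)*(-2) = -334/9*(-2) = 668/9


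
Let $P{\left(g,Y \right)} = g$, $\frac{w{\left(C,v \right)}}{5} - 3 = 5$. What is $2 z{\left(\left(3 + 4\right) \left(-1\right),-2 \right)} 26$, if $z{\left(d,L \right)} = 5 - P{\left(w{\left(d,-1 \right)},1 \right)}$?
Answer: $-1820$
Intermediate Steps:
$w{\left(C,v \right)} = 40$ ($w{\left(C,v \right)} = 15 + 5 \cdot 5 = 15 + 25 = 40$)
$z{\left(d,L \right)} = -35$ ($z{\left(d,L \right)} = 5 - 40 = -35$)
$2 z{\left(\left(3 + 4\right) \left(-1\right),-2 \right)} 26 = 2 \left(-35\right) 26 = \left(-70\right) 26 = -1820$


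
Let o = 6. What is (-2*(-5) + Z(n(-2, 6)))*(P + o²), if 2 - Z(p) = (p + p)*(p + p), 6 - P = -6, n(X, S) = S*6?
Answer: -248256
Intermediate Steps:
n(X, S) = 6*S
P = 12 (P = 6 - 1*(-6) = 6 + 6 = 12)
Z(p) = 2 - 4*p² (Z(p) = 2 - (p + p)*(p + p) = 2 - 2*p*2*p = 2 - 4*p²)
(-2*(-5) + Z(n(-2, 6)))*(P + o²) = (-2*(-5) + (2 - 4*(6*6)²))*(12 + 6²) = (10 + (2 - 4*36²))*(12 + 36) = (10 + (2 - 4*1296))*48 = (10 + (2 - 5184))*48 = (10 - 5182)*48 = -5172*48 = -248256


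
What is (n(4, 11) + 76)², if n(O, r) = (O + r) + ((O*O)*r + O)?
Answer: 73441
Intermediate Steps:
n(O, r) = r + 2*O + r*O² (n(O, r) = (O + r) + (O²*r + O) = (O + r) + (r*O² + O) = (O + r) + (O + r*O²) = r + 2*O + r*O²)
(n(4, 11) + 76)² = ((11 + 2*4 + 11*4²) + 76)² = ((11 + 8 + 11*16) + 76)² = ((11 + 8 + 176) + 76)² = (195 + 76)² = 271² = 73441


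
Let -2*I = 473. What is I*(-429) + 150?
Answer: 203217/2 ≈ 1.0161e+5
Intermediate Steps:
I = -473/2 (I = -½*473 = -473/2 ≈ -236.50)
I*(-429) + 150 = -473/2*(-429) + 150 = 202917/2 + 150 = 203217/2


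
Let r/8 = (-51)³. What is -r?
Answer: 1061208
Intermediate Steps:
r = -1061208 (r = 8*(-51)³ = 8*(-132651) = -1061208)
-r = -1*(-1061208) = 1061208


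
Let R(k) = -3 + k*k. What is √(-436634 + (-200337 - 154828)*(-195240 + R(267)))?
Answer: 4*√2751480361 ≈ 2.0982e+5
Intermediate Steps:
R(k) = -3 + k²
√(-436634 + (-200337 - 154828)*(-195240 + R(267))) = √(-436634 + (-200337 - 154828)*(-195240 + (-3 + 267²))) = √(-436634 - 355165*(-195240 + (-3 + 71289))) = √(-436634 - 355165*(-195240 + 71286)) = √(-436634 - 355165*(-123954)) = √(-436634 + 44024122410) = √44023685776 = 4*√2751480361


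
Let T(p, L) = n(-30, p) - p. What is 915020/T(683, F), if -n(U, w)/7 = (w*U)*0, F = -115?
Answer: -915020/683 ≈ -1339.7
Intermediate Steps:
n(U, w) = 0 (n(U, w) = -7*w*U*0 = -7*U*w*0 = -7*0 = 0)
T(p, L) = -p (T(p, L) = 0 - p = -p)
915020/T(683, F) = 915020/((-1*683)) = 915020/(-683) = 915020*(-1/683) = -915020/683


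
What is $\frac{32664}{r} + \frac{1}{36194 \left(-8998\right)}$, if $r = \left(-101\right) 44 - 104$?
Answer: $- \frac{886483572243}{123430298948} \approx -7.1821$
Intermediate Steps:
$r = -4548$ ($r = -4444 - 104 = -4548$)
$\frac{32664}{r} + \frac{1}{36194 \left(-8998\right)} = \frac{32664}{-4548} + \frac{1}{36194 \left(-8998\right)} = 32664 \left(- \frac{1}{4548}\right) + \frac{1}{36194} \left(- \frac{1}{8998}\right) = - \frac{2722}{379} - \frac{1}{325673612} = - \frac{886483572243}{123430298948}$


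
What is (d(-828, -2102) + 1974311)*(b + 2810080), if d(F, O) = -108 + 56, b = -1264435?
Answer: 3051503552055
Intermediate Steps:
d(F, O) = -52
(d(-828, -2102) + 1974311)*(b + 2810080) = (-52 + 1974311)*(-1264435 + 2810080) = 1974259*1545645 = 3051503552055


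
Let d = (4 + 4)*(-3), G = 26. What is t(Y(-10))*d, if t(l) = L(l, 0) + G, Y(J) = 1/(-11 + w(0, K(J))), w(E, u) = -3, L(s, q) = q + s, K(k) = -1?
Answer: -4356/7 ≈ -622.29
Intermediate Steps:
d = -24 (d = 8*(-3) = -24)
Y(J) = -1/14 (Y(J) = 1/(-11 - 3) = 1/(-14) = -1/14)
t(l) = 26 + l (t(l) = (0 + l) + 26 = l + 26 = 26 + l)
t(Y(-10))*d = (26 - 1/14)*(-24) = (363/14)*(-24) = -4356/7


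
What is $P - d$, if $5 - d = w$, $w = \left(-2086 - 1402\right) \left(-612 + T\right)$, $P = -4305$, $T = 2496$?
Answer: $-6575702$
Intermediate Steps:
$w = -6571392$ ($w = \left(-2086 - 1402\right) \left(-612 + 2496\right) = \left(-3488\right) 1884 = -6571392$)
$d = 6571397$ ($d = 5 - -6571392 = 5 + 6571392 = 6571397$)
$P - d = -4305 - 6571397 = -6575702$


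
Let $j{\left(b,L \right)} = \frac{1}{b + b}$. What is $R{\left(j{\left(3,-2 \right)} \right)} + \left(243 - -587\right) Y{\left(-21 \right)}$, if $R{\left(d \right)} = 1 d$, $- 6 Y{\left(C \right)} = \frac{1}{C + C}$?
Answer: $\frac{218}{63} \approx 3.4603$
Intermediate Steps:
$j{\left(b,L \right)} = \frac{1}{2 b}$
$Y{\left(C \right)} = - \frac{1}{12 C}$ ($Y{\left(C \right)} = - \frac{1}{6 \left(C + C\right)} = - \frac{1}{6 \cdot 2 C} = - \frac{\frac{1}{2} \frac{1}{C}}{6} = - \frac{1}{12 C}$)
$R{\left(d \right)} = d$
$R{\left(j{\left(3,-2 \right)} \right)} + \left(243 - -587\right) Y{\left(-21 \right)} = \frac{1}{2 \cdot 3} + \left(243 - -587\right) \left(- \frac{1}{12 \left(-21\right)}\right) = \frac{1}{2} \cdot \frac{1}{3} + \left(243 + 587\right) \left(\left(- \frac{1}{12}\right) \left(- \frac{1}{21}\right)\right) = \frac{1}{6} + 830 \cdot \frac{1}{252} = \frac{1}{6} + \frac{415}{126} = \frac{218}{63}$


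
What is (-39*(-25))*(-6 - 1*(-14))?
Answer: 7800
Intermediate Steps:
(-39*(-25))*(-6 - 1*(-14)) = 975*(-6 + 14) = 975*8 = 7800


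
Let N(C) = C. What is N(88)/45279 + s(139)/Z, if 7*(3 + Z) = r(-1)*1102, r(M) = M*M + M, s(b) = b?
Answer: -2097839/45279 ≈ -46.331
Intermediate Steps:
r(M) = M + M**2 (r(M) = M**2 + M = M + M**2)
Z = -3 (Z = -3 + (-(1 - 1)*1102)/7 = -3 + (-1*0*1102)/7 = -3 + (0*1102)/7 = -3 + (1/7)*0 = -3 + 0 = -3)
N(88)/45279 + s(139)/Z = 88/45279 + 139/(-3) = 88*(1/45279) + 139*(-1/3) = 88/45279 - 139/3 = -2097839/45279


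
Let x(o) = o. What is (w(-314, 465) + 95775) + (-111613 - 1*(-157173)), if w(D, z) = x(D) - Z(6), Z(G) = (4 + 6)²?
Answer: 140921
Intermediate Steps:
Z(G) = 100 (Z(G) = 10² = 100)
w(D, z) = -100 + D (w(D, z) = D - 1*100 = D - 100 = -100 + D)
(w(-314, 465) + 95775) + (-111613 - 1*(-157173)) = ((-100 - 314) + 95775) + (-111613 - 1*(-157173)) = (-414 + 95775) + (-111613 + 157173) = 95361 + 45560 = 140921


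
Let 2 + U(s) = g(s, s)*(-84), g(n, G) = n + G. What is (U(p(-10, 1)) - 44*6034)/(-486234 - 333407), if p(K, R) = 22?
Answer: 269194/819641 ≈ 0.32843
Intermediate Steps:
g(n, G) = G + n
U(s) = -2 - 168*s (U(s) = -2 + (s + s)*(-84) = -2 + (2*s)*(-84) = -2 - 168*s)
(U(p(-10, 1)) - 44*6034)/(-486234 - 333407) = ((-2 - 168*22) - 44*6034)/(-486234 - 333407) = ((-2 - 3696) - 265496)/(-819641) = (-3698 - 265496)*(-1/819641) = -269194*(-1/819641) = 269194/819641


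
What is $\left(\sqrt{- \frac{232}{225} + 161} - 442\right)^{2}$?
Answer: $\frac{\left(6630 - \sqrt{35993}\right)^{2}}{225} \approx 1.8434 \cdot 10^{5}$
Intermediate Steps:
$\left(\sqrt{- \frac{232}{225} + 161} - 442\right)^{2} = \left(\sqrt{\frac{35993}{225}} - 442\right)^{2} = \left(\frac{\sqrt{35993}}{15} - 442\right)^{2} = \left(-442 + \frac{\sqrt{35993}}{15}\right)^{2}$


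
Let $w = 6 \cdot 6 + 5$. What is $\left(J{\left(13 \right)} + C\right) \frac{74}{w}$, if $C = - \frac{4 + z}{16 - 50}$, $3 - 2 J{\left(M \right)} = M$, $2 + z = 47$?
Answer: $- \frac{4477}{697} \approx -6.4232$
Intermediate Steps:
$z = 45$ ($z = -2 + 47 = 45$)
$w = 41$ ($w = 36 + 5 = 41$)
$J{\left(M \right)} = \frac{3}{2} - \frac{M}{2}$
$C = \frac{49}{34}$ ($C = - \frac{4 + 45}{16 - 50} = - \frac{49}{-34} = - \frac{49 \left(-1\right)}{34} = \left(-1\right) \left(- \frac{49}{34}\right) = \frac{49}{34} \approx 1.4412$)
$\left(J{\left(13 \right)} + C\right) \frac{74}{w} = \left(\left(\frac{3}{2} - \frac{13}{2}\right) + \frac{49}{34}\right) \frac{74}{41} = \left(\left(\frac{3}{2} - \frac{13}{2}\right) + \frac{49}{34}\right) 74 \cdot \frac{1}{41} = \left(-5 + \frac{49}{34}\right) \frac{74}{41} = \left(- \frac{121}{34}\right) \frac{74}{41} = - \frac{4477}{697}$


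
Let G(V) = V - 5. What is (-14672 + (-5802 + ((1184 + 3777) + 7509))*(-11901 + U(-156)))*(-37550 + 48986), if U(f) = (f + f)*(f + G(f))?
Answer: 6634267552752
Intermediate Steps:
G(V) = -5 + V
U(f) = 2*f*(-5 + 2*f) (U(f) = (f + f)*(f + (-5 + f)) = (2*f)*(-5 + 2*f) = 2*f*(-5 + 2*f))
(-14672 + (-5802 + ((1184 + 3777) + 7509))*(-11901 + U(-156)))*(-37550 + 48986) = (-14672 + (-5802 + ((1184 + 3777) + 7509))*(-11901 + 2*(-156)*(-5 + 2*(-156))))*(-37550 + 48986) = (-14672 + (-5802 + (4961 + 7509))*(-11901 + 2*(-156)*(-5 - 312)))*11436 = (-14672 + (-5802 + 12470)*(-11901 + 2*(-156)*(-317)))*11436 = (-14672 + 6668*(-11901 + 98904))*11436 = (-14672 + 6668*87003)*11436 = (-14672 + 580136004)*11436 = 580121332*11436 = 6634267552752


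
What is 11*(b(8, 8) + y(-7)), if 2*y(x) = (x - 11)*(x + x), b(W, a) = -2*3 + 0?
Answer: 1320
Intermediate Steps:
b(W, a) = -6 (b(W, a) = -6 + 0 = -6)
y(x) = x*(-11 + x) (y(x) = ((x - 11)*(x + x))/2 = ((-11 + x)*(2*x))/2 = (2*x*(-11 + x))/2 = x*(-11 + x))
11*(b(8, 8) + y(-7)) = 11*(-6 - 7*(-11 - 7)) = 11*(-6 - 7*(-18)) = 11*(-6 + 126) = 11*120 = 1320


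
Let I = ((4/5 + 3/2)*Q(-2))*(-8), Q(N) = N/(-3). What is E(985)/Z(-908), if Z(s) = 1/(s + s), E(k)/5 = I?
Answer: 334144/3 ≈ 1.1138e+5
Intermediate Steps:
Q(N) = -N/3 (Q(N) = N*(-⅓) = -N/3)
I = -184/15 (I = ((4/5 + 3/2)*(-⅓*(-2)))*(-8) = ((4*(⅕) + 3*(½))*(⅔))*(-8) = ((⅘ + 3/2)*(⅔))*(-8) = ((23/10)*(⅔))*(-8) = (23/15)*(-8) = -184/15 ≈ -12.267)
E(k) = -184/3 (E(k) = 5*(-184/15) = -184/3)
Z(s) = 1/(2*s)
E(985)/Z(-908) = -184/(3*((½)/(-908))) = -184/(3*((½)*(-1/908))) = -184/(3*(-1/1816)) = -184/3*(-1816) = 334144/3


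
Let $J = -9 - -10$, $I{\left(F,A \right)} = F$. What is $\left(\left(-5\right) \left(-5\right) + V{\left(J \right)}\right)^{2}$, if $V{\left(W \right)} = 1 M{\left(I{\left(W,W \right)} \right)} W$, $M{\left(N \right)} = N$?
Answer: $676$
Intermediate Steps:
$J = 1$ ($J = -9 + 10 = 1$)
$V{\left(W \right)} = W^{2}$ ($V{\left(W \right)} = 1 W W = W W = W^{2}$)
$\left(\left(-5\right) \left(-5\right) + V{\left(J \right)}\right)^{2} = \left(\left(-5\right) \left(-5\right) + 1^{2}\right)^{2} = \left(25 + 1\right)^{2} = 26^{2} = 676$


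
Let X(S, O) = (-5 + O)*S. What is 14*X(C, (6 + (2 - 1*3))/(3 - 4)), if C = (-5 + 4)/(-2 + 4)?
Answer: 70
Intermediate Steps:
C = -1/2 ≈ -0.50000
X(S, O) = S*(-5 + O)
14*X(C, (6 + (2 - 1*3))/(3 - 4)) = 14*(-(-5 + (6 + (2 - 1*3))/(3 - 4))/2) = 14*(-(-5 + (6 + (2 - 3))/(-1))/2) = 14*(-(-5 + (6 - 1)*(-1))/2) = 14*(-(-5 + 5*(-1))/2) = 14*(-(-5 - 5)/2) = 14*(-1/2*(-10)) = 14*5 = 70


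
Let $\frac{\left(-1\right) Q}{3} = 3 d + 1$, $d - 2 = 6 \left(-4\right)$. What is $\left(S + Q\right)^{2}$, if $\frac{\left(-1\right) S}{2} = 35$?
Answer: $15625$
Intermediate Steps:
$d = -22$ ($d = 2 + 6 \left(-4\right) = 2 - 24 = -22$)
$S = -70$ ($S = \left(-2\right) 35 = -70$)
$Q = 195$ ($Q = - 3 \left(3 \left(-22\right) + 1\right) = - 3 \left(-66 + 1\right) = \left(-3\right) \left(-65\right) = 195$)
$\left(S + Q\right)^{2} = \left(-70 + 195\right)^{2} = 125^{2} = 15625$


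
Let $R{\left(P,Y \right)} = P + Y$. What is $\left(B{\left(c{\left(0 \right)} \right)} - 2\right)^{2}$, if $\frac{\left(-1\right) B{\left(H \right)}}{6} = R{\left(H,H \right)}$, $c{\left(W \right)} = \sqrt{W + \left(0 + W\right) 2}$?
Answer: $4$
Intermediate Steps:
$c{\left(W \right)} = \sqrt{3} \sqrt{W}$ ($c{\left(W \right)} = \sqrt{W + W 2} = \sqrt{W + 2 W} = \sqrt{3 W} = \sqrt{3} \sqrt{W}$)
$B{\left(H \right)} = - 12 H$ ($B{\left(H \right)} = - 6 \left(H + H\right) = - 6 \cdot 2 H = - 12 H$)
$\left(B{\left(c{\left(0 \right)} \right)} - 2\right)^{2} = \left(- 12 \sqrt{3} \sqrt{0} - 2\right)^{2} = \left(- 12 \sqrt{3} \cdot 0 - 2\right)^{2} = \left(\left(-12\right) 0 - 2\right)^{2} = \left(0 - 2\right)^{2} = \left(-2\right)^{2} = 4$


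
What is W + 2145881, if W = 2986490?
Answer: 5132371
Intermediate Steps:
W + 2145881 = 2986490 + 2145881 = 5132371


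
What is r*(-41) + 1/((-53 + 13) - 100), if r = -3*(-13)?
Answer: -223861/140 ≈ -1599.0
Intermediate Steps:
r = 39
r*(-41) + 1/((-53 + 13) - 100) = 39*(-41) + 1/((-53 + 13) - 100) = -1599 + 1/(-40 - 100) = -1599 + 1/(-140) = -1599 - 1/140 = -223861/140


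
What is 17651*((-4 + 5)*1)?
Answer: 17651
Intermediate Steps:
17651*((-4 + 5)*1) = 17651*(1*1) = 17651*1 = 17651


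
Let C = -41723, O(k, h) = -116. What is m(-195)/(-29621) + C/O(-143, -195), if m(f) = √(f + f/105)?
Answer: 41723/116 - I*√9646/207347 ≈ 359.68 - 0.00047367*I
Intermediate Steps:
m(f) = √11130*√f/105 (m(f) = √(f + f*(1/105)) = √(f + f/105) = √(106*f/105) = √11130*√f/105)
m(-195)/(-29621) + C/O(-143, -195) = (√11130*√(-195)/105)/(-29621) - 41723/(-116) = (√11130*(I*√195)/105)*(-1/29621) - 41723*(-1/116) = (I*√9646/7)*(-1/29621) + 41723/116 = -I*√9646/207347 + 41723/116 = 41723/116 - I*√9646/207347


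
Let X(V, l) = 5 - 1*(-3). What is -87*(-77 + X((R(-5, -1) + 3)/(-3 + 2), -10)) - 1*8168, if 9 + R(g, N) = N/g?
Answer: -2165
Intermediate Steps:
R(g, N) = -9 + N/g
X(V, l) = 8 (X(V, l) = 5 + 3 = 8)
-87*(-77 + X((R(-5, -1) + 3)/(-3 + 2), -10)) - 1*8168 = -87*(-77 + 8) - 1*8168 = -87*(-69) - 8168 = 6003 - 8168 = -2165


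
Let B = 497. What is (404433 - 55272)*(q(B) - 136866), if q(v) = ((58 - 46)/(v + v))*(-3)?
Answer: -23750776189620/497 ≈ -4.7788e+10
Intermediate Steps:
q(v) = -18/v (q(v) = (12/((2*v)))*(-3) = (12*(1/(2*v)))*(-3) = (6/v)*(-3) = -18/v)
(404433 - 55272)*(q(B) - 136866) = (404433 - 55272)*(-18/497 - 136866) = 349161*(-18*1/497 - 136866) = 349161*(-18/497 - 136866) = 349161*(-68022420/497) = -23750776189620/497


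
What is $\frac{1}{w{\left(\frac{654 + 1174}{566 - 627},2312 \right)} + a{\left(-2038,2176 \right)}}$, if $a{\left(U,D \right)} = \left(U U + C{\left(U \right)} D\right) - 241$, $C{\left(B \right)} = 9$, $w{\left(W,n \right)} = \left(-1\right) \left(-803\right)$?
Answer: $\frac{1}{4173590} \approx 2.396 \cdot 10^{-7}$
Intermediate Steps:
$w{\left(W,n \right)} = 803$
$a{\left(U,D \right)} = -241 + U^{2} + 9 D$ ($a{\left(U,D \right)} = \left(U U + 9 D\right) - 241 = \left(U^{2} + 9 D\right) - 241 = -241 + U^{2} + 9 D$)
$\frac{1}{w{\left(\frac{654 + 1174}{566 - 627},2312 \right)} + a{\left(-2038,2176 \right)}} = \frac{1}{803 + \left(-241 + \left(-2038\right)^{2} + 9 \cdot 2176\right)} = \frac{1}{803 + \left(-241 + 4153444 + 19584\right)} = \frac{1}{803 + 4172787} = \frac{1}{4173590}$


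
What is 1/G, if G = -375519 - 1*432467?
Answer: -1/807986 ≈ -1.2376e-6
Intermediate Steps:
G = -807986 (G = -375519 - 432467 = -807986)
1/G = 1/(-807986) = -1/807986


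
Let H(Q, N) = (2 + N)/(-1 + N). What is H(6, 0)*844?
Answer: -1688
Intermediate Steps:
H(Q, N) = (2 + N)/(-1 + N)
H(6, 0)*844 = ((2 + 0)/(-1 + 0))*844 = (2/(-1))*844 = -1*2*844 = -2*844 = -1688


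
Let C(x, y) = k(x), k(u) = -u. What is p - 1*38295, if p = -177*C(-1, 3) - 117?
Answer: -38589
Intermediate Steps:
C(x, y) = -x
p = -294 (p = -(-177)*(-1) - 117 = -177*1 - 117 = -177 - 117 = -294)
p - 1*38295 = -294 - 1*38295 = -294 - 38295 = -38589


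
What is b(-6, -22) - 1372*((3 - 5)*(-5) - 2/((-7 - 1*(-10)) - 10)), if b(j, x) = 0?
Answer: -14112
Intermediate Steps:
b(-6, -22) - 1372*((3 - 5)*(-5) - 2/((-7 - 1*(-10)) - 10)) = 0 - 1372*((3 - 5)*(-5) - 2/((-7 - 1*(-10)) - 10)) = 0 - 1372*(-2*(-5) - 2/((-7 + 10) - 10)) = 0 - 1372*(10 - 2/(3 - 10)) = 0 - 1372*(10 - 2/(-7)) = 0 - 1372*(10 - 2*(-1/7)) = 0 - 1372*(10 + 2/7) = 0 - 1372*72/7 = 0 - 14112 = -14112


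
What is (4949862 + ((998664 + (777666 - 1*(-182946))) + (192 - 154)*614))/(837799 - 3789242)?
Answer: -6932470/2951443 ≈ -2.3488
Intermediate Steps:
(4949862 + ((998664 + (777666 - 1*(-182946))) + (192 - 154)*614))/(837799 - 3789242) = (4949862 + ((998664 + (777666 + 182946)) + 38*614))/(-2951443) = (4949862 + ((998664 + 960612) + 23332))*(-1/2951443) = (4949862 + (1959276 + 23332))*(-1/2951443) = (4949862 + 1982608)*(-1/2951443) = 6932470*(-1/2951443) = -6932470/2951443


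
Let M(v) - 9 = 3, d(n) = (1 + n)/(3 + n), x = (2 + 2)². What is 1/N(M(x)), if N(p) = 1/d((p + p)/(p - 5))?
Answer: 31/45 ≈ 0.68889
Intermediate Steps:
x = 16 (x = 4² = 16)
d(n) = (1 + n)/(3 + n)
M(v) = 12 (M(v) = 9 + 3 = 12)
N(p) = (3 + 2*p/(-5 + p))/(1 + 2*p/(-5 + p)) (N(p) = 1/((1 + (p + p)/(p - 5))/(3 + (p + p)/(p - 5))) = 1/((1 + (2*p)/(-5 + p))/(3 + (2*p)/(-5 + p))) = 1/((1 + 2*p/(-5 + p))/(3 + 2*p/(-5 + p))) = (3 + 2*p/(-5 + p))/(1 + 2*p/(-5 + p)))
1/N(M(x)) = 1/(5*(-3 + 12)/(-5 + 3*12)) = 1/(5*9/(-5 + 36)) = 1/(5*9/31) = 1/(5*(1/31)*9) = 1/(45/31) = 31/45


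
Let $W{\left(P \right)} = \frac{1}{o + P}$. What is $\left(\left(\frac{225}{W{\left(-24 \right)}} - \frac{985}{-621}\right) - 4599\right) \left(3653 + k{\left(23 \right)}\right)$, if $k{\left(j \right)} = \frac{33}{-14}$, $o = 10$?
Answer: $- \frac{122946379348}{4347} \approx -2.8283 \cdot 10^{7}$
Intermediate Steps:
$k{\left(j \right)} = - \frac{33}{14}$ ($k{\left(j \right)} = 33 \left(- \frac{1}{14}\right) = - \frac{33}{14}$)
$W{\left(P \right)} = \frac{1}{10 + P}$
$\left(\left(\frac{225}{W{\left(-24 \right)}} - \frac{985}{-621}\right) - 4599\right) \left(3653 + k{\left(23 \right)}\right) = \left(\left(\frac{225}{\frac{1}{10 - 24}} - \frac{985}{-621}\right) - 4599\right) \left(3653 - \frac{33}{14}\right) = \left(\left(\frac{225}{\frac{1}{-14}} - - \frac{985}{621}\right) - 4599\right) \frac{51109}{14} = \left(\left(\frac{225}{- \frac{1}{14}} + \frac{985}{621}\right) - 4599\right) \frac{51109}{14} = \left(\left(225 \left(-14\right) + \frac{985}{621}\right) - 4599\right) \frac{51109}{14} = \left(\left(-3150 + \frac{985}{621}\right) - 4599\right) \frac{51109}{14} = \left(- \frac{1955165}{621} - 4599\right) \frac{51109}{14} = \left(- \frac{4811144}{621}\right) \frac{51109}{14} = - \frac{122946379348}{4347}$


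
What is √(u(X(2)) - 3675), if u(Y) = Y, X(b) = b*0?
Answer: 35*I*√3 ≈ 60.622*I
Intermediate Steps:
X(b) = 0
√(u(X(2)) - 3675) = √(0 - 3675) = √(-3675) = 35*I*√3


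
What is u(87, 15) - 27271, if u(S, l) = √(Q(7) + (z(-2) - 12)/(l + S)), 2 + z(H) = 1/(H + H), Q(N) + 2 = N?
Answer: -27271 + √22474/68 ≈ -27269.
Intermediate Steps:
Q(N) = -2 + N
z(H) = -2 + 1/(2*H) (z(H) = -2 + 1/(H + H) = -2 + 1/(2*H))
u(S, l) = √(5 - 57/(4*(S + l))) (u(S, l) = √((-2 + 7) + ((-2 + (½)/(-2)) - 12)/(l + S)) = √(5 + ((-2 + (½)*(-½)) - 12)/(S + l)) = √(5 + ((-2 - ¼) - 12)/(S + l)) = √(5 + (-9/4 - 12)/(S + l)) = √(5 - 57/(4*(S + l))))
u(87, 15) - 27271 = √((-57 + 20*87 + 20*15)/(87 + 15))/2 - 27271 = √((-57 + 1740 + 300)/102)/2 - 27271 = √((1/102)*1983)/2 - 27271 = √(661/34)/2 - 27271 = (√22474/34)/2 - 27271 = √22474/68 - 27271 = -27271 + √22474/68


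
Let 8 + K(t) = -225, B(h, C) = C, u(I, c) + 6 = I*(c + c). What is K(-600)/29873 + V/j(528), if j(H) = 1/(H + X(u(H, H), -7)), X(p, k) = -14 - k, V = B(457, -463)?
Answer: -7206054912/29873 ≈ -2.4122e+5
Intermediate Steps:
u(I, c) = -6 + 2*I*c (u(I, c) = -6 + I*(c + c) = -6 + I*(2*c) = -6 + 2*I*c)
V = -463
K(t) = -233 (K(t) = -8 - 225 = -233)
j(H) = 1/(-7 + H) (j(H) = 1/(H + (-14 - 1*(-7))) = 1/(H + (-14 + 7)) = 1/(H - 7) = 1/(-7 + H))
K(-600)/29873 + V/j(528) = -233/29873 - 463/(1/(-7 + 528)) = -233*1/29873 - 463/(1/521) = -233/29873 - 463/1/521 = -233/29873 - 463*521 = -233/29873 - 241223 = -7206054912/29873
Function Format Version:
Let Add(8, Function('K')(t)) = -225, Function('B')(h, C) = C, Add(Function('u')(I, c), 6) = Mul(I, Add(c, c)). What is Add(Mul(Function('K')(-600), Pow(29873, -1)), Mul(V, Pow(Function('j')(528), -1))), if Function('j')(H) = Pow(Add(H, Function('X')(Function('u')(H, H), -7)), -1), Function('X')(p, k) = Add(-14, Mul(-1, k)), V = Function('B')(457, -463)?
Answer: Rational(-7206054912, 29873) ≈ -2.4122e+5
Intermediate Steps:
Function('u')(I, c) = Add(-6, Mul(2, I, c)) (Function('u')(I, c) = Add(-6, Mul(I, Add(c, c))) = Add(-6, Mul(I, Mul(2, c))) = Add(-6, Mul(2, I, c)))
V = -463
Function('K')(t) = -233 (Function('K')(t) = Add(-8, -225) = -233)
Function('j')(H) = Pow(Add(-7, H), -1) (Function('j')(H) = Pow(Add(H, Add(-14, Mul(-1, -7))), -1) = Pow(Add(H, Add(-14, 7)), -1) = Pow(Add(H, -7), -1) = Pow(Add(-7, H), -1))
Add(Mul(Function('K')(-600), Pow(29873, -1)), Mul(V, Pow(Function('j')(528), -1))) = Add(Mul(-233, Pow(29873, -1)), Mul(-463, Pow(Pow(Add(-7, 528), -1), -1))) = Add(Mul(-233, Rational(1, 29873)), Mul(-463, Pow(Pow(521, -1), -1))) = Add(Rational(-233, 29873), Mul(-463, Pow(Rational(1, 521), -1))) = Add(Rational(-233, 29873), Mul(-463, 521)) = Add(Rational(-233, 29873), -241223) = Rational(-7206054912, 29873)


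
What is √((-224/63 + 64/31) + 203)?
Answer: √1742851/93 ≈ 14.195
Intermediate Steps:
√((-224/63 + 64/31) + 203) = √((-224*1/63 + 64*(1/31)) + 203) = √((-32/9 + 64/31) + 203) = √(-416/279 + 203) = √(56221/279) = √1742851/93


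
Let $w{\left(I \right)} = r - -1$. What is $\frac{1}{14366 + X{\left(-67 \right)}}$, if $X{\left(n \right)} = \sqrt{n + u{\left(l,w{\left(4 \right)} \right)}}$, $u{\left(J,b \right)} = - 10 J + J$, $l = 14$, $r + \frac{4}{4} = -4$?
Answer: $\frac{14366}{206382149} - \frac{i \sqrt{193}}{206382149} \approx 6.9609 \cdot 10^{-5} - 6.7314 \cdot 10^{-8} i$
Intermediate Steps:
$r = -5$ ($r = -1 - 4 = -5$)
$w{\left(I \right)} = -4$ ($w{\left(I \right)} = -5 - -1 = -5 + 1 = -4$)
$u{\left(J,b \right)} = - 9 J$
$X{\left(n \right)} = \sqrt{-126 + n}$ ($X{\left(n \right)} = \sqrt{n - 126} = \sqrt{-126 + n}$)
$\frac{1}{14366 + X{\left(-67 \right)}} = \frac{1}{14366 + \sqrt{-126 - 67}} = \frac{1}{14366 + \sqrt{-193}} = \frac{1}{14366 + i \sqrt{193}}$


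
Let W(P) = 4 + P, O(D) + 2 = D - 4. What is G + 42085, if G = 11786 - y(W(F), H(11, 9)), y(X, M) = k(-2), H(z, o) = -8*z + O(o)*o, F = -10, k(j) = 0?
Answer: 53871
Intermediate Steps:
O(D) = -6 + D (O(D) = -2 + (D - 4) = -2 + (-4 + D) = -6 + D)
H(z, o) = -8*z + o*(-6 + o) (H(z, o) = -8*z + (-6 + o)*o = -8*z + o*(-6 + o))
y(X, M) = 0
G = 11786 (G = 11786 - 1*0 = 11786 + 0 = 11786)
G + 42085 = 11786 + 42085 = 53871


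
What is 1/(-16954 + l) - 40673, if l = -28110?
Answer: -1832888073/45064 ≈ -40673.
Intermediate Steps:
1/(-16954 + l) - 40673 = 1/(-16954 - 28110) - 40673 = 1/(-45064) - 40673 = -1/45064 - 40673 = -1832888073/45064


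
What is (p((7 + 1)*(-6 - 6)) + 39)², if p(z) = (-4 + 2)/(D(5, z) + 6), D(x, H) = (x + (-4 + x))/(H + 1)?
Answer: 118875409/79524 ≈ 1494.8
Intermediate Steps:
D(x, H) = (-4 + 2*x)/(1 + H)
p(z) = -2/(6 + 6/(1 + z)) (p(z) = (-4 + 2)/(2*(-2 + 5)/(1 + z) + 6) = -2/(2*3/(1 + z) + 6) = -2/(6/(1 + z) + 6) = -2/(6 + 6/(1 + z)))
(p((7 + 1)*(-6 - 6)) + 39)² = ((-1 - (7 + 1)*(-6 - 6))/(3*(2 + (7 + 1)*(-6 - 6))) + 39)² = ((-1 - 8*(-12))/(3*(2 + 8*(-12))) + 39)² = ((-1 - 1*(-96))/(3*(2 - 96)) + 39)² = ((⅓)*(-1 + 96)/(-94) + 39)² = ((⅓)*(-1/94)*95 + 39)² = (-95/282 + 39)² = (10903/282)² = 118875409/79524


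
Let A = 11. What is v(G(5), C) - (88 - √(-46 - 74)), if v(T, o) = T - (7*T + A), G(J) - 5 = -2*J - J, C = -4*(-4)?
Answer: -39 + 2*I*√30 ≈ -39.0 + 10.954*I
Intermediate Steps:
C = 16
G(J) = 5 - 3*J (G(J) = 5 + (-2*J - J) = 5 - 3*J)
v(T, o) = -11 - 6*T (v(T, o) = T - (7*T + 11) = T - (11 + 7*T) = T + (-11 - 7*T) = -11 - 6*T)
v(G(5), C) - (88 - √(-46 - 74)) = (-11 - 6*(5 - 3*5)) - (88 - √(-46 - 74)) = (-11 - 6*(5 - 15)) - (88 - √(-120)) = (-11 - 6*(-10)) - (88 - 2*I*√30) = (-11 + 60) - (88 - 2*I*√30) = 49 + (-88 + 2*I*√30) = -39 + 2*I*√30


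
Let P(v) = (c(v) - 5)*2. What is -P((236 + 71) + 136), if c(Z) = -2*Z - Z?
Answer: 2668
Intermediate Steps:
c(Z) = -3*Z
P(v) = -10 - 6*v (P(v) = (-3*v - 5)*2 = (-5 - 3*v)*2 = -10 - 6*v)
-P((236 + 71) + 136) = -(-10 - 6*((236 + 71) + 136)) = -(-10 - 6*(307 + 136)) = -(-10 - 6*443) = -(-10 - 2658) = -1*(-2668) = 2668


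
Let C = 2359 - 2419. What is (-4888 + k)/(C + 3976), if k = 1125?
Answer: -3763/3916 ≈ -0.96093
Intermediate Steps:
C = -60
(-4888 + k)/(C + 3976) = (-4888 + 1125)/(-60 + 3976) = -3763/3916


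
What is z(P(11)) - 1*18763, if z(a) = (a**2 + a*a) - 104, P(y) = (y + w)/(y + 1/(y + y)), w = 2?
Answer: -1113913891/59049 ≈ -18864.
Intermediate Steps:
P(y) = (2 + y)/(y + 1/(2*y)) (P(y) = (y + 2)/(y + 1/(y + y)) = (2 + y)/(y + 1/(2*y)))
z(a) = -104 + 2*a**2 (z(a) = (a**2 + a**2) - 104 = 2*a**2 - 104 = -104 + 2*a**2)
z(P(11)) - 1*18763 = (-104 + 2*(2*11*(2 + 11)/(1 + 2*11**2))**2) - 1*18763 = (-104 + 2*(2*11*13/(1 + 2*121))**2) - 18763 = (-104 + 2*(2*11*13/(1 + 242))**2) - 18763 = (-104 + 2*(2*11*13/243)**2) - 18763 = (-104 + 2*(2*11*(1/243)*13)**2) - 18763 = (-104 + 2*(286/243)**2) - 18763 = (-104 + 2*(81796/59049)) - 18763 = (-104 + 163592/59049) - 18763 = -5977504/59049 - 18763 = -1113913891/59049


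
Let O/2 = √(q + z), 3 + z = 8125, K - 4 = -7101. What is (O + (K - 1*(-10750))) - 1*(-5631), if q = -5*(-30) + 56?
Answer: 9284 + 4*√2082 ≈ 9466.5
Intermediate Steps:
K = -7097 (K = 4 - 7101 = -7097)
z = 8122 (z = -3 + 8125 = 8122)
q = 206 (q = 150 + 56 = 206)
O = 4*√2082 (O = 2*√(206 + 8122) = 2*√8328 = 2*(2*√2082) = 4*√2082 ≈ 182.52)
(O + (K - 1*(-10750))) - 1*(-5631) = (4*√2082 + (-7097 - 1*(-10750))) - 1*(-5631) = (4*√2082 + (-7097 + 10750)) + 5631 = (4*√2082 + 3653) + 5631 = (3653 + 4*√2082) + 5631 = 9284 + 4*√2082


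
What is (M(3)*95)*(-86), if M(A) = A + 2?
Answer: -40850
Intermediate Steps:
M(A) = 2 + A
(M(3)*95)*(-86) = ((2 + 3)*95)*(-86) = (5*95)*(-86) = 475*(-86) = -40850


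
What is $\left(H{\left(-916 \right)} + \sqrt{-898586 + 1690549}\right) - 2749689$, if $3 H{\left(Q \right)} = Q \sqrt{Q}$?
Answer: $-2749689 + \sqrt{791963} - \frac{1832 i \sqrt{229}}{3} \approx -2.7488 \cdot 10^{6} - 9241.1 i$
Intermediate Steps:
$H{\left(Q \right)} = \frac{Q^{\frac{3}{2}}}{3}$ ($H{\left(Q \right)} = \frac{Q \sqrt{Q}}{3} = \frac{Q^{\frac{3}{2}}}{3}$)
$\left(H{\left(-916 \right)} + \sqrt{-898586 + 1690549}\right) - 2749689 = \left(\frac{\left(-916\right)^{\frac{3}{2}}}{3} + \sqrt{-898586 + 1690549}\right) - 2749689 = \left(\frac{\left(-1832\right) i \sqrt{229}}{3} + \sqrt{791963}\right) - 2749689 = \left(- \frac{1832 i \sqrt{229}}{3} + \sqrt{791963}\right) - 2749689 = \left(\sqrt{791963} - \frac{1832 i \sqrt{229}}{3}\right) - 2749689 = -2749689 + \sqrt{791963} - \frac{1832 i \sqrt{229}}{3}$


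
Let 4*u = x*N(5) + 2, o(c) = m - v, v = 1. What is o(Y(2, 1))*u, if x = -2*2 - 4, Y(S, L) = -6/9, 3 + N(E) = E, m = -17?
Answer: 63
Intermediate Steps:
N(E) = -3 + E
Y(S, L) = -⅔ (Y(S, L) = -6*⅑ = -⅔)
o(c) = -18 (o(c) = -17 - 1*1 = -17 - 1 = -18)
x = -8 (x = -4 - 4 = -8)
u = -7/2 (u = (-8*(-3 + 5) + 2)/4 = (-8*2 + 2)/4 = (-16 + 2)/4 = (¼)*(-14) = -7/2 ≈ -3.5000)
o(Y(2, 1))*u = -18*(-7/2) = 63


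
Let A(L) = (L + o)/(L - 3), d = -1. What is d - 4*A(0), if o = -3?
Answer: -5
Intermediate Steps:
A(L) = 1 (A(L) = (L - 3)/(L - 3) = (-3 + L)/(-3 + L) = 1)
d - 4*A(0) = -1 - 4*1 = -1 - 4 = -5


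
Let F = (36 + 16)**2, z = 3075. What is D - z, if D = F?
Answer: -371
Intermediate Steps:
F = 2704 (F = 52**2 = 2704)
D = 2704
D - z = 2704 - 1*3075 = 2704 - 3075 = -371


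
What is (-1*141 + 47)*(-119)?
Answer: 11186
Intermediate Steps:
(-1*141 + 47)*(-119) = (-141 + 47)*(-119) = -94*(-119) = 11186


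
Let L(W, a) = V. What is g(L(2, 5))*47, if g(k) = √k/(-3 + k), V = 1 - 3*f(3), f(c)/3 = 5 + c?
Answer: -47*I*√71/74 ≈ -5.3517*I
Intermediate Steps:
f(c) = 15 + 3*c (f(c) = 3*(5 + c) = 15 + 3*c)
V = -71 (V = 1 - 3*(15 + 3*3) = 1 - 3*(15 + 9) = 1 - 3*24 = 1 - 72 = -71)
L(W, a) = -71
g(k) = √k/(-3 + k)
g(L(2, 5))*47 = (√(-71)/(-3 - 71))*47 = ((I*√71)/(-74))*47 = ((I*√71)*(-1/74))*47 = -I*√71/74*47 = -47*I*√71/74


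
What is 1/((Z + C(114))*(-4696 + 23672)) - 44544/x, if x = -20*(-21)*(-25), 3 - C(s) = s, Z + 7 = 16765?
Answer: 1172596568939/276406788000 ≈ 4.2423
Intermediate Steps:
Z = 16758 (Z = -7 + 16765 = 16758)
C(s) = 3 - s
x = -10500 (x = 420*(-25) = -10500)
1/((Z + C(114))*(-4696 + 23672)) - 44544/x = 1/((16758 + (3 - 1*114))*(-4696 + 23672)) - 44544/(-10500) = 1/((16758 + (3 - 114))*18976) - 44544*(-1/10500) = (1/18976)/(16758 - 111) + 3712/875 = (1/18976)/16647 + 3712/875 = (1/16647)*(1/18976) + 3712/875 = 1/315893472 + 3712/875 = 1172596568939/276406788000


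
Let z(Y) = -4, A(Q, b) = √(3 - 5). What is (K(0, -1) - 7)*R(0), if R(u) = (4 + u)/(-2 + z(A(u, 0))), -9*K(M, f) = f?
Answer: 124/27 ≈ 4.5926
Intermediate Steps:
A(Q, b) = I*√2 (A(Q, b) = √(-2) = I*√2)
K(M, f) = -f/9
R(u) = -⅔ - u/6 (R(u) = (4 + u)/(-2 - 4) = (4 + u)/(-6) = (4 + u)*(-⅙) = -⅔ - u/6)
(K(0, -1) - 7)*R(0) = (-⅑*(-1) - 7)*(-⅔ - ⅙*0) = (⅑ - 7)*(-⅔ + 0) = -62/9*(-⅔) = 124/27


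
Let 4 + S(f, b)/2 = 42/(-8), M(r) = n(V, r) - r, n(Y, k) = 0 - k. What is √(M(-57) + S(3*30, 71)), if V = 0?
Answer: √382/2 ≈ 9.7724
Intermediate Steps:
n(Y, k) = -k
M(r) = -2*r (M(r) = -r - r = -2*r)
S(f, b) = -37/2 (S(f, b) = -8 + 2*(42/(-8)) = -8 + 2*(42*(-⅛)) = -8 + 2*(-21/4) = -8 - 21/2 = -37/2)
√(M(-57) + S(3*30, 71)) = √(-2*(-57) - 37/2) = √(114 - 37/2) = √(191/2) = √382/2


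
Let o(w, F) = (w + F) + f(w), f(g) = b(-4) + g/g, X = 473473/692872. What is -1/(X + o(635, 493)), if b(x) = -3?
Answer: -692872/780647345 ≈ -0.00088756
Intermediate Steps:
X = 473473/692872 (X = 473473*(1/692872) = 473473/692872 ≈ 0.68335)
f(g) = -2 (f(g) = -3 + g/g = -3 + 1 = -2)
o(w, F) = -2 + F + w (o(w, F) = (w + F) - 2 = (F + w) - 2 = -2 + F + w)
-1/(X + o(635, 493)) = -1/(473473/692872 + (-2 + 493 + 635)) = -1/(473473/692872 + 1126) = -1/780647345/692872 = -1*692872/780647345 = -692872/780647345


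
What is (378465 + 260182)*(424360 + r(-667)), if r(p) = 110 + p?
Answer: 270660514541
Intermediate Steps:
(378465 + 260182)*(424360 + r(-667)) = (378465 + 260182)*(424360 + (110 - 667)) = 638647*(424360 - 557) = 638647*423803 = 270660514541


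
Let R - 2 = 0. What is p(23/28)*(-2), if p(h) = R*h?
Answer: -23/7 ≈ -3.2857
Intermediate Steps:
R = 2 (R = 2 + 0 = 2)
p(h) = 2*h
p(23/28)*(-2) = (2*(23/28))*(-2) = (23/14)*(-2) = -23/7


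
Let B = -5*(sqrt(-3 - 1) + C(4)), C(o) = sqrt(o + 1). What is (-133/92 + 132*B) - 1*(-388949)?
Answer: 35783175/92 - 1320*I - 660*sqrt(5) ≈ 3.8747e+5 - 1320.0*I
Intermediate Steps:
C(o) = sqrt(1 + o)
B = -10*I - 5*sqrt(5) (B = -5*(sqrt(-3 - 1) + sqrt(1 + 4)) = -5*(sqrt(-4) + sqrt(5)) = -5*(2*I + sqrt(5)) = -5*(sqrt(5) + 2*I) = -10*I - 5*sqrt(5) ≈ -11.18 - 10.0*I)
(-133/92 + 132*B) - 1*(-388949) = (-133/92 + 132*(-10*I - 5*sqrt(5))) - 1*(-388949) = (-133*1/92 + (-1320*I - 660*sqrt(5))) + 388949 = (-133/92 + (-1320*I - 660*sqrt(5))) + 388949 = (-133/92 - 1320*I - 660*sqrt(5)) + 388949 = 35783175/92 - 1320*I - 660*sqrt(5)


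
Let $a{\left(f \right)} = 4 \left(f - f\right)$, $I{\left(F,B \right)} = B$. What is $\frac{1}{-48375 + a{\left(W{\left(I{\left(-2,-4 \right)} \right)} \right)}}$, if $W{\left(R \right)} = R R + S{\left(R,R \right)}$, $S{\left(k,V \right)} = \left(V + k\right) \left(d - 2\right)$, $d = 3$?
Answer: $- \frac{1}{48375} \approx -2.0672 \cdot 10^{-5}$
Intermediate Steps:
$S{\left(k,V \right)} = V + k$ ($S{\left(k,V \right)} = \left(V + k\right) \left(3 - 2\right) = \left(V + k\right) 1 = V + k$)
$W{\left(R \right)} = R^{2} + 2 R$ ($W{\left(R \right)} = R R + \left(R + R\right) = R^{2} + 2 R$)
$a{\left(f \right)} = 0$ ($a{\left(f \right)} = 4 \cdot 0 = 0$)
$\frac{1}{-48375 + a{\left(W{\left(I{\left(-2,-4 \right)} \right)} \right)}} = \frac{1}{-48375 + 0} = \frac{1}{-48375} = - \frac{1}{48375}$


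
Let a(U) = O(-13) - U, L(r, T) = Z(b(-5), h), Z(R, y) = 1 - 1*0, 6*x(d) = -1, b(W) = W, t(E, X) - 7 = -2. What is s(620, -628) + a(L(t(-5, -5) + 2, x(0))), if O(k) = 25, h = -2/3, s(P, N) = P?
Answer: 644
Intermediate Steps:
t(E, X) = 5 (t(E, X) = 7 - 2 = 5)
x(d) = -⅙ (x(d) = (⅙)*(-1) = -⅙)
h = -⅔ (h = -2*⅓ = -⅔ ≈ -0.66667)
Z(R, y) = 1 (Z(R, y) = 1 + 0 = 1)
L(r, T) = 1
a(U) = 25 - U
s(620, -628) + a(L(t(-5, -5) + 2, x(0))) = 620 + (25 - 1*1) = 620 + (25 - 1) = 620 + 24 = 644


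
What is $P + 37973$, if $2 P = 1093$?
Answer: $\frac{77039}{2} \approx 38520.0$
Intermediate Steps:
$P = \frac{1093}{2}$ ($P = \frac{1}{2} \cdot 1093 = \frac{1093}{2} \approx 546.5$)
$P + 37973 = \frac{1093}{2} + 37973 = \frac{77039}{2}$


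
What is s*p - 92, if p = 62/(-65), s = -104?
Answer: 36/5 ≈ 7.2000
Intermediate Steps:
p = -62/65 (p = 62*(-1/65) = -62/65 ≈ -0.95385)
s*p - 92 = -104*(-62/65) - 92 = 496/5 - 92 = 36/5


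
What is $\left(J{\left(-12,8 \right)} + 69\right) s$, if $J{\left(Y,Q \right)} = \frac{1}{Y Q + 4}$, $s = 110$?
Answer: $\frac{349085}{46} \approx 7588.8$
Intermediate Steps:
$J{\left(Y,Q \right)} = \frac{1}{4 + Q Y}$ ($J{\left(Y,Q \right)} = \frac{1}{Q Y + 4} = \frac{1}{4 + Q Y}$)
$\left(J{\left(-12,8 \right)} + 69\right) s = \left(\frac{1}{4 + 8 \left(-12\right)} + 69\right) 110 = \left(\frac{1}{4 - 96} + 69\right) 110 = \left(\frac{1}{-92} + 69\right) 110 = \left(- \frac{1}{92} + 69\right) 110 = \frac{6347}{92} \cdot 110 = \frac{349085}{46}$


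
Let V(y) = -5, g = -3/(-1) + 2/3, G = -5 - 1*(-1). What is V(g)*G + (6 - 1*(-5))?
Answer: 31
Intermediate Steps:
G = -4 (G = -5 + 1 = -4)
g = 11/3 (g = -3*(-1) + 2*(1/3) = 3 + 2/3 = 11/3 ≈ 3.6667)
V(g)*G + (6 - 1*(-5)) = -5*(-4) + (6 - 1*(-5)) = 20 + (6 + 5) = 20 + 11 = 31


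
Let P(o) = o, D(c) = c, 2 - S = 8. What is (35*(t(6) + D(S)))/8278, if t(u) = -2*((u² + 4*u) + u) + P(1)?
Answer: -4795/8278 ≈ -0.57925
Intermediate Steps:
S = -6 (S = 2 - 1*8 = 2 - 8 = -6)
t(u) = 1 - 10*u - 2*u² (t(u) = -2*((u² + 4*u) + u) + 1 = -2*(u² + 5*u) + 1 = (-10*u - 2*u²) + 1 = 1 - 10*u - 2*u²)
(35*(t(6) + D(S)))/8278 = (35*((1 - 10*6 - 2*6²) - 6))/8278 = (35*((1 - 60 - 2*36) - 6))*(1/8278) = (35*((1 - 60 - 72) - 6))*(1/8278) = (35*(-131 - 6))*(1/8278) = (35*(-137))*(1/8278) = -4795*1/8278 = -4795/8278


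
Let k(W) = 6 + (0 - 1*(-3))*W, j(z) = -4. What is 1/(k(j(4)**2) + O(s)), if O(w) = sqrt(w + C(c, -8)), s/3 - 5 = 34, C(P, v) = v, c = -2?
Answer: 54/2807 - sqrt(109)/2807 ≈ 0.015518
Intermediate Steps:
s = 117 (s = 15 + 3*34 = 15 + 102 = 117)
k(W) = 6 + 3*W (k(W) = 6 + (0 + 3)*W = 6 + 3*W)
O(w) = sqrt(-8 + w) (O(w) = sqrt(w - 8) = sqrt(-8 + w))
1/(k(j(4)**2) + O(s)) = 1/((6 + 3*(-4)**2) + sqrt(-8 + 117)) = 1/((6 + 3*16) + sqrt(109)) = 1/((6 + 48) + sqrt(109)) = 1/(54 + sqrt(109))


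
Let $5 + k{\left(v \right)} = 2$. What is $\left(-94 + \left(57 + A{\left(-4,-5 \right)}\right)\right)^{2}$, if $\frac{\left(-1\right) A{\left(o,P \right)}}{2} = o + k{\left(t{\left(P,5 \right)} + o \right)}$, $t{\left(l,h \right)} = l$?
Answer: $529$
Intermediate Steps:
$k{\left(v \right)} = -3$ ($k{\left(v \right)} = -5 + 2 = -3$)
$A{\left(o,P \right)} = 6 - 2 o$ ($A{\left(o,P \right)} = - 2 \left(o - 3\right) = - 2 \left(-3 + o\right) = 6 - 2 o$)
$\left(-94 + \left(57 + A{\left(-4,-5 \right)}\right)\right)^{2} = \left(-94 + \left(57 + \left(6 - -8\right)\right)\right)^{2} = \left(-94 + \left(57 + \left(6 + 8\right)\right)\right)^{2} = \left(-94 + \left(57 + 14\right)\right)^{2} = \left(-94 + 71\right)^{2} = \left(-23\right)^{2} = 529$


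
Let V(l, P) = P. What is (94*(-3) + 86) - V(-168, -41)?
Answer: -155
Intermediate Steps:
(94*(-3) + 86) - V(-168, -41) = (94*(-3) + 86) - 1*(-41) = (-282 + 86) + 41 = -196 + 41 = -155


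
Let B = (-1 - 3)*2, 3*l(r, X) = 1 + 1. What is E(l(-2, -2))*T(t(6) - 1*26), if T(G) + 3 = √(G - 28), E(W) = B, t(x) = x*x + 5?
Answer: 24 - 8*I*√13 ≈ 24.0 - 28.844*I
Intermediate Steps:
t(x) = 5 + x² (t(x) = x² + 5 = 5 + x²)
l(r, X) = ⅔ (l(r, X) = (1 + 1)/3 = (⅓)*2 = ⅔)
B = -8 (B = -4*2 = -8)
E(W) = -8
T(G) = -3 + √(-28 + G) (T(G) = -3 + √(G - 28) = -3 + √(-28 + G))
E(l(-2, -2))*T(t(6) - 1*26) = -8*(-3 + √(-28 + ((5 + 6²) - 1*26))) = -8*(-3 + √(-28 + ((5 + 36) - 26))) = -8*(-3 + √(-28 + (41 - 26))) = -8*(-3 + √(-28 + 15)) = -8*(-3 + √(-13)) = -8*(-3 + I*√13) = 24 - 8*I*√13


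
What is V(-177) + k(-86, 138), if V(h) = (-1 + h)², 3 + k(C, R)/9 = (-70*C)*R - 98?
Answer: 7507615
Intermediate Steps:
k(C, R) = -909 - 630*C*R (k(C, R) = -27 + 9*((-70*C)*R - 98) = -27 + 9*(-70*C*R - 98) = -27 + 9*(-98 - 70*C*R) = -27 + (-882 - 630*C*R) = -909 - 630*C*R)
V(-177) + k(-86, 138) = (-1 - 177)² + (-909 - 630*(-86)*138) = (-178)² + (-909 + 7476840) = 31684 + 7475931 = 7507615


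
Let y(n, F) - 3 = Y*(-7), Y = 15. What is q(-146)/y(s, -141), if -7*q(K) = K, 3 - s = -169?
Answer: -73/357 ≈ -0.20448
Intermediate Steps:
s = 172 (s = 3 - 1*(-169) = 3 + 169 = 172)
y(n, F) = -102 (y(n, F) = 3 + 15*(-7) = 3 - 105 = -102)
q(K) = -K/7
q(-146)/y(s, -141) = -⅐*(-146)/(-102) = (146/7)*(-1/102) = -73/357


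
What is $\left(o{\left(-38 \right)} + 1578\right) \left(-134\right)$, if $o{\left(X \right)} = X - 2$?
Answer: $-206092$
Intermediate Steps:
$o{\left(X \right)} = -2 + X$ ($o{\left(X \right)} = X - 2 = -2 + X$)
$\left(o{\left(-38 \right)} + 1578\right) \left(-134\right) = \left(\left(-2 - 38\right) + 1578\right) \left(-134\right) = \left(-40 + 1578\right) \left(-134\right) = 1538 \left(-134\right) = -206092$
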